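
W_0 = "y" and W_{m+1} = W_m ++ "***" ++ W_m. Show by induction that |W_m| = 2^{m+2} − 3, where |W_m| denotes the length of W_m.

Base case: |W_0| = 1, and 2^{0+2} − 3 = 1.
Assume |W_r| = 2^{r+2} − 3.
Then |W_{r+1}| = |W_r| + 3 + |W_r| = 2|W_r| + 3 = 2(2^{r+2} − 3) + 3 = 2^{r+3} − 6 + 3 = 2^{r+3} − 3.
Hence |W_m| = 2^{m+2} − 3 for every m ≥ 0, by induction.

|W_m| = 2^{m+2} − 3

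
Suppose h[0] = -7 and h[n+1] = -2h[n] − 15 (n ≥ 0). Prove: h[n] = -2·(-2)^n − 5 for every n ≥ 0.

Base case: h[0] = -7, and -2·(-2)^0 − 5 = -2 − 5 = -7.
Assume h[k] = -2·(-2)^k − 5 for some k ≥ 0.
Then h[k+1] = -2h[k] − 15 = -2·(-2·(-2)^k − 5) − 15 = 4·(-2)^k + 10 − 15 = -2·(-2)^{k+1} − 5.
Hence h[n] = -2·(-2)^n − 5 for every n ≥ 0, by induction.

h[n] = -2·(-2)^n − 5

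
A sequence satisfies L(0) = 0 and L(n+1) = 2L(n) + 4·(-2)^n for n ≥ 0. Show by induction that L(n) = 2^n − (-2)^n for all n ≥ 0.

Base case: L(0) = 0, and 2^0 − (-2)^0 = 1 − 1 = 0.
Assume L(r) = 2^r − (-2)^r for some r ≥ 0.
Then L(r+1) = 2L(r) + 4·(-2)^r = 2·(2^r − (-2)^r) + 4·(-2)^r = 2^{r+1} − 2·(-2)^r + 4·(-2)^r = 2^{r+1} + 2·(-2)^r = 2^{r+1} − (-2)^{r+1}.
By induction, L(n) = 2^n − (-2)^n for all n ≥ 0.

L(n) = 2^n − (-2)^n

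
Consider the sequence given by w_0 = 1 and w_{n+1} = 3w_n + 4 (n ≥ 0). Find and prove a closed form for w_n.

Claim: w_n = 3^{n+1} − 2.

Base case: w_0 = 1, and 3^{0+1} − 2 = 3 − 2 = 1.
Assume w_r = 3^{r+1} − 2 for some r ≥ 0.
Then w_{r+1} = 3w_r + 4 = 3·(3^{r+1} − 2) + 4 = 3^{r+2} − 6 + 4 = 3^{r+2} − 2.
By induction, w_n = 3^{n+1} − 2 for all n ≥ 0.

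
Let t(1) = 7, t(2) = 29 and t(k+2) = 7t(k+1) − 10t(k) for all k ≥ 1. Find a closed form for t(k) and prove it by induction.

Claim: t(k) = 5^k + 2^k.

Base cases: t(1) = 7 and 5^1 + 2^1 = 7; t(2) = 29 and 5^2 + 2^2 = 29.
Assume t(j) = 5^j + 2^j for all 1 ≤ j ≤ r, where r ≥ 2.
Then t(r+1) = 7t(r) − 10t(r−1) = 7·(5^r + 2^r) − 10·(5^{r−1} + 2^{r−1}) = (7·5 − 10)5^{r−1} + (7·2 − 10)2^{r−1} = 25·5^{r−1} + 4·2^{r−1} = 5^{r+1} + 2^{r+1}.
This completes the inductive step, so t(k) = 5^k + 2^k for all k ≥ 1.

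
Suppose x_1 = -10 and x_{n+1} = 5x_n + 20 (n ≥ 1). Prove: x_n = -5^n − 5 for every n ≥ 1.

Base case: x_1 = -10, and -5^1 − 5 = -5 − 5 = -10.
Assume x_r = -5^r − 5 for some r ≥ 1.
Then x_{r+1} = 5x_r + 20 = 5·(-5^r − 5) + 20 = -5^{r+1} − 25 + 20 = -5^{r+1} − 5.
By induction, x_n = -5^n − 5 for all n ≥ 1.

x_n = -5^n − 5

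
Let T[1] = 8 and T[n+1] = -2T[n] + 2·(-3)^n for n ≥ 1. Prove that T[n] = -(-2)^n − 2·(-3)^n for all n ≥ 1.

Base case: T[1] = 8, and -(-2)^1 − 2·(-3)^1 = 2 + 6 = 8.
Assume T[k] = -(-2)^k − 2·(-3)^k for some k ≥ 1.
Then T[k+1] = -2T[k] + 2·(-3)^k = -2·(-(-2)^k − 2·(-3)^k) + 2·(-3)^k = -(-2)^{k+1} + 4·(-3)^k + 2·(-3)^k = -(-2)^{k+1} + 6·(-3)^k = -(-2)^{k+1} − 2·(-3)^{k+1}.
This completes the inductive step, so T[n] = -(-2)^n − 2·(-3)^n for all n ≥ 1.

T[n] = -(-2)^n − 2·(-3)^n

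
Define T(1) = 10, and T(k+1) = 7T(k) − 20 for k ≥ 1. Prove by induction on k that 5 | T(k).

Base case: T(1) = 10 = 5·2, so 5 | T(1).
Assume 5 | T(m), so T(m) = 5t for some integer t.
Then T(m+1) = 7T(m) − 20 = 7·(5t) − 20 = 5(7t − 4), so 5 | T(m+1).
This completes the inductive step, so 5 | T(k) for all k ≥ 1.

5 | T(k)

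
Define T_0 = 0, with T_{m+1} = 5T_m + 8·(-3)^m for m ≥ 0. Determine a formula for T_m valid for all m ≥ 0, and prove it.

Claim: T_m = 5^m − (-3)^m.

Base case: T_0 = 0, and 5^0 − (-3)^0 = 1 − 1 = 0.
Assume T_r = 5^r − (-3)^r for some r ≥ 0.
Then T_{r+1} = 5T_r + 8·(-3)^r = 5·(5^r − (-3)^r) + 8·(-3)^r = 5^{r+1} − 5·(-3)^r + 8·(-3)^r = 5^{r+1} + 3·(-3)^r = 5^{r+1} − (-3)^{r+1}.
This completes the inductive step, so T_m = 5^m − (-3)^m for all m ≥ 0.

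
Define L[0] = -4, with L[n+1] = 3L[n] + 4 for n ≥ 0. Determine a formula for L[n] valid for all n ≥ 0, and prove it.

Claim: L[n] = -2·3^n − 2.

Base case: L[0] = -4, and -2·3^0 − 2 = -2 − 2 = -4.
Assume L[m] = -2·3^m − 2 for some m ≥ 0.
Then L[m+1] = 3L[m] + 4 = 3·(-2·3^m − 2) + 4 = -6·3^m − 6 + 4 = -2·3^{m+1} − 2.
This completes the inductive step, so L[n] = -2·3^n − 2 for all n ≥ 0.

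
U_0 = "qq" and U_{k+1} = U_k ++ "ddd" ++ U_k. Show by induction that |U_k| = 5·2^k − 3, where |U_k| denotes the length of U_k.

Base case: |U_0| = 2, and 5·2^0 − 3 = 2.
Assume |U_m| = 5·2^m − 3.
Then |U_{m+1}| = |U_m| + 3 + |U_m| = 2|U_m| + 3 = 2(5·2^m − 3) + 3 = 5·2^{m+1} − 6 + 3 = 5·2^{m+1} − 3.
By induction, |U_k| = 5·2^k − 3 for all k ≥ 0.

|U_k| = 5·2^k − 3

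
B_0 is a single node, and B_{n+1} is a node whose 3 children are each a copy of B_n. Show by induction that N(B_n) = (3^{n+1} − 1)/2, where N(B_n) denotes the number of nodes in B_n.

Base case: N(B_0) = 1, and (3^{0+1} − 1)/2 = 1.
Assume N(B_m) = (3^{m+1} − 1)/2.
Then N(B_{m+1}) = 1 + 3N(B_m) = 1 + 3·(3^{m+1} − 1)/2 = 1 + (3^{m+2} − 3)/2 = (2 + 3^{m+2} − 3)/2 = (3^{m+2} − 1)/2.
By induction, N(B_n) = (3^{n+1} − 1)/2 for all n ≥ 0.

N(B_n) = (3^{n+1} − 1)/2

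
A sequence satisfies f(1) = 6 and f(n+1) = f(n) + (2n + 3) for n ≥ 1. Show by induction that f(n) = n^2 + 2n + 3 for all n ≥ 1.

Base case: f(1) = 6, and 1^2 + 2·1 + 3 = 6.
Assume f(j) = j^2 + 2j + 3.
Then f(j+1) = f(j) + (2j + 3) = (j^2 + 2j + 3) + (2j + 3) = j^2 + 4j + 6,
and (j+1)^2 + 2·(j+1) + 3 = j^2 + 4j + 6.
This completes the inductive step, so f(n) = n^2 + 2n + 3 for all n ≥ 1.

f(n) = n^2 + 2n + 3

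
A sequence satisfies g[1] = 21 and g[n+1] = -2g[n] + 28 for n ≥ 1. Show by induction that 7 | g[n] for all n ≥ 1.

Base case: g[1] = 21 = 7·3, so 7 | g[1].
Assume 7 | g[m], so g[m] = 7t for some integer t.
Then g[m+1] = -2g[m] + 28 = -2·(7t) + 28 = 7(-2t + 4), so 7 | g[m+1].
By induction, 7 | g[n] for all n ≥ 1.

7 | g[n]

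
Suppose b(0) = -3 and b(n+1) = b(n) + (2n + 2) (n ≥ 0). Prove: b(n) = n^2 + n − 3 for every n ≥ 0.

Base case: b(0) = -3, and 0^2 + 0 − 3 = -3.
Assume b(k) = k^2 + k − 3.
Then b(k+1) = b(k) + (2k + 2) = (k^2 + k − 3) + (2k + 2) = k^2 + 3k − 1,
and (k+1)^2 + (k+1) − 3 = k^2 + 3k − 1.
Hence b(n) = n^2 + n − 3 for every n ≥ 0, by induction.

b(n) = n^2 + n − 3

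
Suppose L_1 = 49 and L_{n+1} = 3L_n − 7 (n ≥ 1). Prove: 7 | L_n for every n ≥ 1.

Base case: L_1 = 49 = 7·7, so 7 | L_1.
Assume 7 | L_r, so L_r = 7t for some integer t.
Then L_{r+1} = 3L_r − 7 = 3·(7t) − 7 = 7(3t − 1), so 7 | L_{r+1}.
So the property holds for r+1, and by induction 7 | L_n for all n ≥ 1.

7 | L_n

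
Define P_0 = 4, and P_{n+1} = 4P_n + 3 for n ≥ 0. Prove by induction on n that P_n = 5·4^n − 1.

Base case: P_0 = 4, and 5·4^0 − 1 = 5 − 1 = 4.
Assume P_r = 5·4^r − 1 for some r ≥ 0.
Then P_{r+1} = 4P_r + 3 = 4·(5·4^r − 1) + 3 = 20·4^r − 4 + 3 = 5·4^{r+1} − 1.
By induction, P_n = 5·4^n − 1 for all n ≥ 0.

P_n = 5·4^n − 1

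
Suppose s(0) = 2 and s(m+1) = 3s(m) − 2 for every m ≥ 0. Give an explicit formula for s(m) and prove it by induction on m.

Claim: s(m) = 3^m + 1.

Base case: s(0) = 2, and 3^0 + 1 = 1 + 1 = 2.
Assume s(k) = 3^k + 1 for some k ≥ 0.
Then s(k+1) = 3s(k) − 2 = 3·(3^k + 1) − 2 = 3^{k+1} + 3 − 2 = 3^{k+1} + 1.
So the formula holds for k+1, and by induction s(m) = 3^m + 1 for all m ≥ 0.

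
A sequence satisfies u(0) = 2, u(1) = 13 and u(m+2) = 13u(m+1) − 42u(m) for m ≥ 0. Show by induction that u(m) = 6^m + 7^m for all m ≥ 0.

Base cases: u(0) = 2 and 6^0 + 7^0 = 2; u(1) = 13 and 6^1 + 7^1 = 13.
Assume u(i) = 6^i + 7^i for all 0 ≤ i ≤ j, where j ≥ 1.
Then u(j+1) = 13u(j) − 42u(j−1) = 13·(6^j + 7^j) − 42·(6^{j−1} + 7^{j−1}) = (13·6 − 42)6^{j−1} + (13·7 − 42)7^{j−1} = 36·6^{j−1} + 49·7^{j−1} = 6^{j+1} + 7^{j+1}.
Hence u(m) = 6^m + 7^m for every m ≥ 0, by strong induction.

u(m) = 6^m + 7^m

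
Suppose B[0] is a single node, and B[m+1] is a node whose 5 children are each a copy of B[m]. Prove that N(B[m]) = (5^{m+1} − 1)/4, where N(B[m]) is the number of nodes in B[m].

Base case: N(B[0]) = 1, and (5^{0+1} − 1)/4 = 1.
Assume N(B[r]) = (5^{r+1} − 1)/4.
Then N(B[r+1]) = 1 + 5N(B[r]) = 1 + 5·(5^{r+1} − 1)/4 = 1 + (5^{r+2} − 5)/4 = (4 + 5^{r+2} − 5)/4 = (5^{r+2} − 1)/4.
So the formula holds for r+1, and by induction N(B[m]) = (5^{m+1} − 1)/4 for all m ≥ 0.

N(B[m]) = (5^{m+1} − 1)/4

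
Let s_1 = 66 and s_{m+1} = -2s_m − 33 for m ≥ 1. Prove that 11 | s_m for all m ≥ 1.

Base case: s_1 = 66 = 11·6, so 11 | s_1.
Assume 11 | s_j, so s_j = 11t for some integer t.
Then s_{j+1} = -2s_j − 33 = -2·(11t) − 33 = 11(-2t − 3), so 11 | s_{j+1}.
So the property holds for j+1, and by induction 11 | s_m for all m ≥ 1.

11 | s_m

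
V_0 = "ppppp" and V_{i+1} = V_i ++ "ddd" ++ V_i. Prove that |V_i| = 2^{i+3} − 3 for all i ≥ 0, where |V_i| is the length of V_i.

Base case: |V_0| = 5, and 2^{0+3} − 3 = 5.
Assume |V_k| = 2^{k+3} − 3.
Then |V_{k+1}| = |V_k| + 3 + |V_k| = 2|V_k| + 3 = 2(2^{k+3} − 3) + 3 = 2^{k+1+3} − 6 + 3 = 2^{k+1+3} − 3.
By induction, |V_i| = 2^{i+3} − 3 for all i ≥ 0.

|V_i| = 2^{i+3} − 3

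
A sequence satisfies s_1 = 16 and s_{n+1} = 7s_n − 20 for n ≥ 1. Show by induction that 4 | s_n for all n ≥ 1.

Base case: s_1 = 16 = 4·4, so 4 | s_1.
Assume 4 | s_j, so s_j = 4t for some integer t.
Then s_{j+1} = 7s_j − 20 = 7·(4t) − 20 = 4(7t − 5), so 4 | s_{j+1}.
This completes the inductive step, so 4 | s_n for all n ≥ 1.

4 | s_n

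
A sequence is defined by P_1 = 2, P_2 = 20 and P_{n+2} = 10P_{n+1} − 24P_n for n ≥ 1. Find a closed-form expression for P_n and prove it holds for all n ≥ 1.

Claim: P_n = 6^n − 4^n.

Base cases: P_1 = 2 and 6^1 − 4^1 = 2; P_2 = 20 and 6^2 − 4^2 = 20.
Assume P_j = 6^j − 4^j for all 1 ≤ j ≤ r, where r ≥ 2.
Then P_{r+1} = 10P_r − 24P_{r−1} = 10·(6^r − 4^r) − 24·(6^{r−1} − 4^{r−1}) = (10·6 − 24)6^{r−1} − (10·4 − 24)4^{r−1} = 36·6^{r−1} − 16·4^{r−1} = 6^{r+1} − 4^{r+1}.
By strong induction, P_n = 6^n − 4^n for all n ≥ 1.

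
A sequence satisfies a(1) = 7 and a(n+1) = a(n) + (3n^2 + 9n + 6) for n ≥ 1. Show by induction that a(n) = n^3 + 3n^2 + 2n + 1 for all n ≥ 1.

Base case: a(1) = 7, and 1^3 + 3·1^2 + 2·1 + 1 = 7.
Assume a(r) = r^3 + 3r^2 + 2r + 1.
Then a(r+1) = a(r) + (3r^2 + 9r + 6) = (r^3 + 3r^2 + 2r + 1) + (3r^2 + 9r + 6) = r^3 + 6r^2 + 11r + 7,
and (r+1)^3 + 3·(r+1)^2 + 2·(r+1) + 1 = r^3 + 6r^2 + 11r + 7.
By induction, a(n) = n^3 + 3n^2 + 2n + 1 for all n ≥ 1.

a(n) = n^3 + 3n^2 + 2n + 1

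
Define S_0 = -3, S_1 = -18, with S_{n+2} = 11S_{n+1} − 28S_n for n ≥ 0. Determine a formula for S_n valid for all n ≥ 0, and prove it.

Claim: S_n = -4^n − 2·7^n.

Base cases: S_0 = -3 and -4^0 − 2·7^0 = -3; S_1 = -18 and -4^1 − 2·7^1 = -18.
Assume S_i = -4^i − 2·7^i for all 0 ≤ i ≤ j, where j ≥ 1.
Then S_{j+1} = 11S_j − 28S_{j−1} = 11·(-4^j − 2·7^j) − 28·(-4^{j−1} − 2·7^{j−1}) = -(11·4 − 28)4^{j−1} − 2·(11·7 − 28)7^{j−1} = -16·4^{j−1} − 98·7^{j−1} = -4^{j+1} − 2·7^{j+1}.
This completes the inductive step, so S_n = -4^n − 2·7^n for all n ≥ 0.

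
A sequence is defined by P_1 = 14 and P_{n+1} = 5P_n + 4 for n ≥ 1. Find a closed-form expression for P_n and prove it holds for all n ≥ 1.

Claim: P_n = 3·5^n − 1.

Base case: P_1 = 14, and 3·5^1 − 1 = 15 − 1 = 14.
Assume P_k = 3·5^k − 1 for some k ≥ 1.
Then P_{k+1} = 5P_k + 4 = 5·(3·5^k − 1) + 4 = 15·5^k − 5 + 4 = 3·5^{k+1} − 1.
So the formula holds for k+1, and by induction P_n = 3·5^n − 1 for all n ≥ 1.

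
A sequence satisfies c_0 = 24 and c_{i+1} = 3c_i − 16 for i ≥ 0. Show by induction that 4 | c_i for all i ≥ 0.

Base case: c_0 = 24 = 4·6, so 4 | c_0.
Assume 4 | c_k, so c_k = 4t for some integer t.
Then c_{k+1} = 3c_k − 16 = 3·(4t) − 16 = 4(3t − 4), so 4 | c_{k+1}.
Hence 4 | c_i for every i ≥ 0, by induction.

4 | c_i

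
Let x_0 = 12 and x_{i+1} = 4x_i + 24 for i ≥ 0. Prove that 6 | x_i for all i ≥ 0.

Base case: x_0 = 12 = 6·2, so 6 | x_0.
Assume 6 | x_r, so x_r = 6t for some integer t.
Then x_{r+1} = 4x_r + 24 = 4·(6t) + 24 = 6(4t + 4), so 6 | x_{r+1}.
This completes the inductive step, so 6 | x_i for all i ≥ 0.

6 | x_i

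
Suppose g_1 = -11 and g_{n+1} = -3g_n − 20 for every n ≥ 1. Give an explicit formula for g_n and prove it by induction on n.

Claim: g_n = 2·(-3)^n − 5.

Base case: g_1 = -11, and 2·(-3)^1 − 5 = -6 − 5 = -11.
Assume g_j = 2·(-3)^j − 5 for some j ≥ 1.
Then g_{j+1} = -3g_j − 20 = -3·(2·(-3)^j − 5) − 20 = -6·(-3)^j + 15 − 20 = 2·(-3)^{j+1} − 5.
By induction, g_n = 2·(-3)^n − 5 for all n ≥ 1.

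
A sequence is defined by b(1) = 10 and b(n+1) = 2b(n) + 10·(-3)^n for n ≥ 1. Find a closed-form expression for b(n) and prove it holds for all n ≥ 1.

Claim: b(n) = 2·2^n − 2·(-3)^n.

Base case: b(1) = 10, and 2·2^1 − 2·(-3)^1 = 4 + 6 = 10.
Assume b(j) = 2·2^j − 2·(-3)^j for some j ≥ 1.
Then b(j+1) = 2b(j) + 10·(-3)^j = 2·(2·2^j − 2·(-3)^j) + 10·(-3)^j = 2·2^{j+1} − 4·(-3)^j + 10·(-3)^j = 2·2^{j+1} + 6·(-3)^j = 2·2^{j+1} − 2·(-3)^{j+1}.
This completes the inductive step, so b(n) = 2·2^n − 2·(-3)^n for all n ≥ 1.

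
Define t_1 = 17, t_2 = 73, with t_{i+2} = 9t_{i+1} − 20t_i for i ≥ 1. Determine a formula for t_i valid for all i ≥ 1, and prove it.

Claim: t_i = 3·4^i + 5^i.

Base cases: t_1 = 17 and 3·4^1 + 5^1 = 17; t_2 = 73 and 3·4^2 + 5^2 = 73.
Assume t_j = 3·4^j + 5^j for all 1 ≤ j ≤ k, where k ≥ 2.
Then t_{k+1} = 9t_k − 20t_{k−1} = 9·(3·4^k + 5^k) − 20·(3·4^{k−1} + 5^{k−1}) = 3·(9·4 − 20)4^{k−1} + (9·5 − 20)5^{k−1} = 48·4^{k−1} + 25·5^{k−1} = 3·4^{k+1} + 5^{k+1}.
By strong induction, t_i = 3·4^i + 5^i for all i ≥ 1.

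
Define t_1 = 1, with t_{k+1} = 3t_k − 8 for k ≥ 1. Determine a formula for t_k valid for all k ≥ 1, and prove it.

Claim: t_k = -3^k + 4.

Base case: t_1 = 1, and -3^1 + 4 = -3 + 4 = 1.
Assume t_j = -3^j + 4 for some j ≥ 1.
Then t_{j+1} = 3t_j − 8 = 3·(-3^j + 4) − 8 = -3^{j+1} + 12 − 8 = -3^{j+1} + 4.
This completes the inductive step, so t_k = -3^k + 4 for all k ≥ 1.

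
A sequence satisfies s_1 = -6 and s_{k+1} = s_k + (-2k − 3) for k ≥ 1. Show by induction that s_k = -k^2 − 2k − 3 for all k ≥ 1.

Base case: s_1 = -6, and -1^2 − 2·1 − 3 = -6.
Assume s_r = -r^2 − 2r − 3.
Then s_{r+1} = s_r + (-2r − 3) = (-r^2 − 2r − 3) + (-2r − 3) = -r^2 − 4r − 6,
and -(r+1)^2 − 2·(r+1) − 3 = -r^2 − 4r − 6.
By induction, s_k = -k^2 − 2k − 3 for all k ≥ 1.

s_k = -k^2 − 2k − 3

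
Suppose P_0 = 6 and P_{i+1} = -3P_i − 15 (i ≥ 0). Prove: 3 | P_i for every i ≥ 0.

Base case: P_0 = 6 = 3·2, so 3 | P_0.
Assume 3 | P_r, so P_r = 3t for some integer t.
Then P_{r+1} = -3P_r − 15 = -3·(3t) − 15 = 3(-3t − 5), so 3 | P_{r+1}.
By induction, 3 | P_i for all i ≥ 0.

3 | P_i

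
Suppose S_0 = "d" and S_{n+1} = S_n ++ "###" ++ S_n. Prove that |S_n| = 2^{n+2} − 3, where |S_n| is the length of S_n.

Base case: |S_0| = 1, and 2^{0+2} − 3 = 1.
Assume |S_m| = 2^{m+2} − 3.
Then |S_{m+1}| = |S_m| + 3 + |S_m| = 2|S_m| + 3 = 2(2^{m+2} − 3) + 3 = 2^{m+3} − 6 + 3 = 2^{m+3} − 3.
By induction, |S_n| = 2^{n+2} − 3 for all n ≥ 0.

|S_n| = 2^{n+2} − 3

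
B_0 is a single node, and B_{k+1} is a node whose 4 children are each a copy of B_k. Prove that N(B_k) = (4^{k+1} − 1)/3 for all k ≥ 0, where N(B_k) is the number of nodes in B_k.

Base case: N(B_0) = 1, and (4^{0+1} − 1)/3 = 1.
Assume N(B_r) = (4^{r+1} − 1)/3.
Then N(B_{r+1}) = 1 + 4N(B_r) = 1 + 4·(4^{r+1} − 1)/3 = 1 + (4^{r+2} − 4)/3 = (3 + 4^{r+2} − 4)/3 = (4^{r+2} − 1)/3.
This completes the inductive step, so N(B_k) = (4^{k+1} − 1)/3 for all k ≥ 0.

N(B_k) = (4^{k+1} − 1)/3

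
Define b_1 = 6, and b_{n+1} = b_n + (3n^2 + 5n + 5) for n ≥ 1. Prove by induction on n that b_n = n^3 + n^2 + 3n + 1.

Base case: b_1 = 6, and 1^3 + 1^2 + 3·1 + 1 = 6.
Assume b_k = k^3 + k^2 + 3k + 1.
Then b_{k+1} = b_k + (3k^2 + 5k + 5) = (k^3 + k^2 + 3k + 1) + (3k^2 + 5k + 5) = k^3 + 4k^2 + 8k + 6,
and (k+1)^3 + (k+1)^2 + 3·(k+1) + 1 = k^3 + 4k^2 + 8k + 6.
Hence b_n = n^3 + n^2 + 3n + 1 for every n ≥ 1, by induction.

b_n = n^3 + n^2 + 3n + 1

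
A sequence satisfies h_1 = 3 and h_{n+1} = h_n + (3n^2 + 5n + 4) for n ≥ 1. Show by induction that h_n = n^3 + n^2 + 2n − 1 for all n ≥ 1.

Base case: h_1 = 3, and 1^3 + 1^2 + 2·1 − 1 = 3.
Assume h_j = j^3 + j^2 + 2j − 1.
Then h_{j+1} = h_j + (3j^2 + 5j + 4) = (j^3 + j^2 + 2j − 1) + (3j^2 + 5j + 4) = j^3 + 4j^2 + 7j + 3,
and (j+1)^3 + (j+1)^2 + 2·(j+1) − 1 = j^3 + 4j^2 + 7j + 3.
This completes the inductive step, so h_n = n^3 + n^2 + 2n − 1 for all n ≥ 1.

h_n = n^3 + n^2 + 2n − 1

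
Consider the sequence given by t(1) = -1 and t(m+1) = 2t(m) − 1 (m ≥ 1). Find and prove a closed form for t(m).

Claim: t(m) = -2^m + 1.

Base case: t(1) = -1, and -2^1 + 1 = -2 + 1 = -1.
Assume t(k) = -2^k + 1 for some k ≥ 1.
Then t(k+1) = 2t(k) − 1 = 2·(-2^k + 1) − 1 = -2^{k+1} + 2 − 1 = -2^{k+1} + 1.
By induction, t(m) = -2^m + 1 for all m ≥ 1.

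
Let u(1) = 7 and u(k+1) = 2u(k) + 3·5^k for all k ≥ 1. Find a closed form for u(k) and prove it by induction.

Claim: u(k) = 2^k + 5^k.

Base case: u(1) = 7, and 2^1 + 5^1 = 2 + 5 = 7.
Assume u(m) = 2^m + 5^m for some m ≥ 1.
Then u(m+1) = 2u(m) + 3·5^m = 2·(2^m + 5^m) + 3·5^m = 2^{m+1} + 2·5^m + 3·5^m = 2^{m+1} + 5·5^m = 2^{m+1} + 5^{m+1}.
Hence u(k) = 2^k + 5^k for every k ≥ 1, by induction.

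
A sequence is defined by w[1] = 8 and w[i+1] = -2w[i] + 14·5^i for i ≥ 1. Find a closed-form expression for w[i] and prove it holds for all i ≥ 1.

Claim: w[i] = (-2)^i + 2·5^i.

Base case: w[1] = 8, and (-2)^1 + 2·5^1 = -2 + 10 = 8.
Assume w[j] = (-2)^j + 2·5^j for some j ≥ 1.
Then w[j+1] = -2w[j] + 14·5^j = -2·((-2)^j + 2·5^j) + 14·5^j = (-2)^{j+1} − 4·5^j + 14·5^j = (-2)^{j+1} + 10·5^j = (-2)^{j+1} + 2·5^{j+1}.
So the formula holds for j+1, and by induction w[i] = (-2)^i + 2·5^i for all i ≥ 1.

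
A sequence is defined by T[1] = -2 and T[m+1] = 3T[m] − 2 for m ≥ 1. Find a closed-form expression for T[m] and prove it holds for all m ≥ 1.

Claim: T[m] = -3^m + 1.

Base case: T[1] = -2, and -3^1 + 1 = -3 + 1 = -2.
Assume T[j] = -3^j + 1 for some j ≥ 1.
Then T[j+1] = 3T[j] − 2 = 3·(-3^j + 1) − 2 = -3^{j+1} + 3 − 2 = -3^{j+1} + 1.
So the formula holds for j+1, and by induction T[m] = -3^m + 1 for all m ≥ 1.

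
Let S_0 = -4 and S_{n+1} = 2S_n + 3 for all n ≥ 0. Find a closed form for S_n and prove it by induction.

Claim: S_n = -2^n − 3.

Base case: S_0 = -4, and -2^0 − 3 = -1 − 3 = -4.
Assume S_r = -2^r − 3 for some r ≥ 0.
Then S_{r+1} = 2S_r + 3 = 2·(-2^r − 3) + 3 = -2^{r+1} − 6 + 3 = -2^{r+1} − 3.
This completes the inductive step, so S_n = -2^n − 3 for all n ≥ 0.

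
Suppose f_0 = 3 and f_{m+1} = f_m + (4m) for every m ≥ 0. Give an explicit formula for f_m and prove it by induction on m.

Claim: f_m = 2m^2 − 2m + 3.

Base case: f_0 = 3, and 2·0^2 − 2·0 + 3 = 3.
Assume f_j = 2j^2 − 2j + 3.
Then f_{j+1} = f_j + (4j) = (2j^2 − 2j + 3) + (4j) = 2j^2 + 2j + 3,
and 2·(j+1)^2 − 2·(j+1) + 3 = 2j^2 + 2j + 3.
By induction, f_m = 2m^2 − 2m + 3 for all m ≥ 0.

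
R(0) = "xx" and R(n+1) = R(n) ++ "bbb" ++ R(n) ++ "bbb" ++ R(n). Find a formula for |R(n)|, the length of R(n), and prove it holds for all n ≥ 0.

Claim: |R(n)| = 5·3^n − 3.

Base case: |R(0)| = 2, and 5·3^0 − 3 = 2.
Assume |R(j)| = 5·3^j − 3.
Then |R(j+1)| = 3|R(j)| + 6 = 3(5·3^j − 3) + 6 = 5·3^{j+1} − 9 + 6 = 5·3^{j+1} − 3.
By induction, |R(n)| = 5·3^n − 3 for all n ≥ 0.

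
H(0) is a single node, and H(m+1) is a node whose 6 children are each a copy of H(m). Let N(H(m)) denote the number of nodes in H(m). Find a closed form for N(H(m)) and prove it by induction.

Claim: N(H(m)) = (6^{m+1} − 1)/5.

Base case: N(H(0)) = 1, and (6^{0+1} − 1)/5 = 1.
Assume N(H(k)) = (6^{k+1} − 1)/5.
Then N(H(k+1)) = 1 + 6N(H(k)) = 1 + 6·(6^{k+1} − 1)/5 = 1 + (6^{k+2} − 6)/5 = (5 + 6^{k+2} − 6)/5 = (6^{k+2} − 1)/5.
Hence N(H(m)) = (6^{m+1} − 1)/5 for every m ≥ 0, by induction.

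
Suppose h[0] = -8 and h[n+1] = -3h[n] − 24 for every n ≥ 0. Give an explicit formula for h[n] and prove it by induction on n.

Claim: h[n] = -2·(-3)^n − 6.

Base case: h[0] = -8, and -2·(-3)^0 − 6 = -2 − 6 = -8.
Assume h[r] = -2·(-3)^r − 6 for some r ≥ 0.
Then h[r+1] = -3h[r] − 24 = -3·(-2·(-3)^r − 6) − 24 = 6·(-3)^r + 18 − 24 = -2·(-3)^{r+1} − 6.
By induction, h[n] = -2·(-3)^n − 6 for all n ≥ 0.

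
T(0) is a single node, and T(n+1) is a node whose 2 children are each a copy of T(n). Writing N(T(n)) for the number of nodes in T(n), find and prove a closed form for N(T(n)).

Claim: N(T(n)) = 2^{n+1} − 1.

Base case: N(T(0)) = 1, and 2^{0+1} − 1 = 1.
Assume N(T(r)) = 2^{r+1} − 1.
Then N(T(r+1)) = 1 + 2N(T(r)) = 1 + 2(2^{r+1} − 1) = 2^{r+2} − 2 + 1 = 2^{r+2} − 1.
Hence N(T(n)) = 2^{n+1} − 1 for every n ≥ 0, by induction.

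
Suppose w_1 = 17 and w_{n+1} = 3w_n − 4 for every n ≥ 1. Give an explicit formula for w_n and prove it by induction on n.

Claim: w_n = 5·3^n + 2.

Base case: w_1 = 17, and 5·3^1 + 2 = 15 + 2 = 17.
Assume w_r = 5·3^r + 2 for some r ≥ 1.
Then w_{r+1} = 3w_r − 4 = 3·(5·3^r + 2) − 4 = 15·3^r + 6 − 4 = 5·3^{r+1} + 2.
By induction, w_n = 5·3^n + 2 for all n ≥ 1.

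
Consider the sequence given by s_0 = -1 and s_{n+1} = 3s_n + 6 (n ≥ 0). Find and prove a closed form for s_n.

Claim: s_n = 2·3^n − 3.

Base case: s_0 = -1, and 2·3^0 − 3 = 2 − 3 = -1.
Assume s_k = 2·3^k − 3 for some k ≥ 0.
Then s_{k+1} = 3s_k + 6 = 3·(2·3^k − 3) + 6 = 6·3^k − 9 + 6 = 2·3^{k+1} − 3.
This completes the inductive step, so s_n = 2·3^n − 3 for all n ≥ 0.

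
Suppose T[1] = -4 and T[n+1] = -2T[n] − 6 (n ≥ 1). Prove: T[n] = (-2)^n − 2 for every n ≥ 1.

Base case: T[1] = -4, and (-2)^1 − 2 = -2 − 2 = -4.
Assume T[k] = (-2)^k − 2 for some k ≥ 1.
Then T[k+1] = -2T[k] − 6 = -2·((-2)^k − 2) − 6 = -2·(-2)^k + 4 − 6 = (-2)^{k+1} − 2.
By induction, T[n] = (-2)^n − 2 for all n ≥ 1.

T[n] = (-2)^n − 2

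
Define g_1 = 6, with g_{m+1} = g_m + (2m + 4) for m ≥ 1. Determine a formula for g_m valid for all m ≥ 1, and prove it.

Claim: g_m = m^2 + 3m + 2.

Base case: g_1 = 6, and 1^2 + 3·1 + 2 = 6.
Assume g_k = k^2 + 3k + 2.
Then g_{k+1} = g_k + (2k + 4) = (k^2 + 3k + 2) + (2k + 4) = k^2 + 5k + 6,
and (k+1)^2 + 3·(k+1) + 2 = k^2 + 5k + 6.
By induction, g_m = m^2 + 3m + 2 for all m ≥ 1.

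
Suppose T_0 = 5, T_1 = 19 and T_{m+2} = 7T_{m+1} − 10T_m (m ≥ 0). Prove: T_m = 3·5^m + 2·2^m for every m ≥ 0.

Base cases: T_0 = 5 and 3·5^0 + 2·2^0 = 5; T_1 = 19 and 3·5^1 + 2·2^1 = 19.
Assume T_j = 3·5^j + 2·2^j for all 0 ≤ j ≤ k, where k ≥ 1.
Then T_{k+1} = 7T_k − 10T_{k−1} = 7·(3·5^k + 2·2^k) − 10·(3·5^{k−1} + 2·2^{k−1}) = 3·(7·5 − 10)5^{k−1} + 2·(7·2 − 10)2^{k−1} = 75·5^{k−1} + 8·2^{k−1} = 3·5^{k+1} + 2·2^{k+1}.
Hence T_m = 3·5^m + 2·2^m for every m ≥ 0, by strong induction.

T_m = 3·5^m + 2·2^m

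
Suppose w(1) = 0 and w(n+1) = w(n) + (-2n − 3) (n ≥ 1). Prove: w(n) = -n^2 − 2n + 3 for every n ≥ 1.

Base case: w(1) = 0, and -1^2 − 2·1 + 3 = 0.
Assume w(m) = -m^2 − 2m + 3.
Then w(m+1) = w(m) + (-2m − 3) = (-m^2 − 2m + 3) + (-2m − 3) = -m^2 − 4m,
and -(m+1)^2 − 2·(m+1) + 3 = -m^2 − 4m.
This completes the inductive step, so w(n) = -n^2 − 2n + 3 for all n ≥ 1.

w(n) = -n^2 − 2n + 3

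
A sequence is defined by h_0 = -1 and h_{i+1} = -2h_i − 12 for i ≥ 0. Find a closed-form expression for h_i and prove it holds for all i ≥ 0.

Claim: h_i = 3·(-2)^i − 4.

Base case: h_0 = -1, and 3·(-2)^0 − 4 = 3 − 4 = -1.
Assume h_j = 3·(-2)^j − 4 for some j ≥ 0.
Then h_{j+1} = -2h_j − 12 = -2·(3·(-2)^j − 4) − 12 = -6·(-2)^j + 8 − 12 = 3·(-2)^{j+1} − 4.
So the formula holds for j+1, and by induction h_i = 3·(-2)^i − 4 for all i ≥ 0.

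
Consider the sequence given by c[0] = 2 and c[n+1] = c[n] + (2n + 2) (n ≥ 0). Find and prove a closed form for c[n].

Claim: c[n] = n^2 + n + 2.

Base case: c[0] = 2, and 0^2 + 0 + 2 = 2.
Assume c[m] = m^2 + m + 2.
Then c[m+1] = c[m] + (2m + 2) = (m^2 + m + 2) + (2m + 2) = m^2 + 3m + 4,
and (m+1)^2 + (m+1) + 2 = m^2 + 3m + 4.
This completes the inductive step, so c[n] = n^2 + n + 2 for all n ≥ 0.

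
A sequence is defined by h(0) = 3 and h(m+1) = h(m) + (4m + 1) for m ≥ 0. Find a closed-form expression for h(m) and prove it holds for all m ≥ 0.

Claim: h(m) = 2m^2 − m + 3.

Base case: h(0) = 3, and 2·0^2 − 0 + 3 = 3.
Assume h(k) = 2k^2 − k + 3.
Then h(k+1) = h(k) + (4k + 1) = (2k^2 − k + 3) + (4k + 1) = 2k^2 + 3k + 4,
and 2·(k+1)^2 − (k+1) + 3 = 2k^2 + 3k + 4.
Hence h(m) = 2m^2 − m + 3 for every m ≥ 0, by induction.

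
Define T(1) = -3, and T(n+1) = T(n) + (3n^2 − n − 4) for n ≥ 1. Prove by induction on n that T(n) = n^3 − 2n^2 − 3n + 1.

Base case: T(1) = -3, and 1^3 − 2·1^2 − 3·1 + 1 = -3.
Assume T(k) = k^3 − 2k^2 − 3k + 1.
Then T(k+1) = T(k) + (3k^2 − k − 4) = (k^3 − 2k^2 − 3k + 1) + (3k^2 − k − 4) = k^3 + k^2 − 4k − 3,
and (k+1)^3 − 2·(k+1)^2 − 3·(k+1) + 1 = k^3 + k^2 − 4k − 3.
Hence T(n) = n^3 − 2n^2 − 3n + 1 for every n ≥ 1, by induction.

T(n) = n^3 − 2n^2 − 3n + 1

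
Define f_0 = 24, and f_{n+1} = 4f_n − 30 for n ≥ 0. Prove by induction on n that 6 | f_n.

Base case: f_0 = 24 = 6·4, so 6 | f_0.
Assume 6 | f_j, so f_j = 6t for some integer t.
Then f_{j+1} = 4f_j − 30 = 4·(6t) − 30 = 6(4t − 5), so 6 | f_{j+1}.
So the property holds for j+1, and by induction 6 | f_n for all n ≥ 0.

6 | f_n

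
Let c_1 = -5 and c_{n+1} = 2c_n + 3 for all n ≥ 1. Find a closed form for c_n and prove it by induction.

Claim: c_n = -2^n − 3.

Base case: c_1 = -5, and -2^1 − 3 = -2 − 3 = -5.
Assume c_j = -2^j − 3 for some j ≥ 1.
Then c_{j+1} = 2c_j + 3 = 2·(-2^j − 3) + 3 = -2^{j+1} − 6 + 3 = -2^{j+1} − 3.
So the formula holds for j+1, and by induction c_n = -2^n − 3 for all n ≥ 1.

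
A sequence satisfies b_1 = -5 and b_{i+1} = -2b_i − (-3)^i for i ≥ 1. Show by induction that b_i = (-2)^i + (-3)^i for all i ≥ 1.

Base case: b_1 = -5, and (-2)^1 + (-3)^1 = -2 − 3 = -5.
Assume b_k = (-2)^k + (-3)^k for some k ≥ 1.
Then b_{k+1} = -2b_k − (-3)^k = -2·((-2)^k + (-3)^k) − (-3)^k = (-2)^{k+1} − 2·(-3)^k − (-3)^k = (-2)^{k+1} − 3·(-3)^k = (-2)^{k+1} + (-3)^{k+1}.
Hence b_i = (-2)^i + (-3)^i for every i ≥ 1, by induction.

b_i = (-2)^i + (-3)^i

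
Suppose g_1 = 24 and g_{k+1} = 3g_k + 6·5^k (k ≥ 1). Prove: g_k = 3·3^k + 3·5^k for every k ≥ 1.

Base case: g_1 = 24, and 3·3^1 + 3·5^1 = 9 + 15 = 24.
Assume g_j = 3·3^j + 3·5^j for some j ≥ 1.
Then g_{j+1} = 3g_j + 6·5^j = 3·(3·3^j + 3·5^j) + 6·5^j = 3·3^{j+1} + 9·5^j + 6·5^j = 3·3^{j+1} + 15·5^j = 3·3^{j+1} + 3·5^{j+1}.
So the formula holds for j+1, and by induction g_k = 3·3^k + 3·5^k for all k ≥ 1.

g_k = 3·3^k + 3·5^k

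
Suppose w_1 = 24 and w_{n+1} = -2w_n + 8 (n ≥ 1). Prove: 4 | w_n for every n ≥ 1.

Base case: w_1 = 24 = 4·6, so 4 | w_1.
Assume 4 | w_k, so w_k = 4t for some integer t.
Then w_{k+1} = -2w_k + 8 = -2·(4t) + 8 = 4(-2t + 2), so 4 | w_{k+1}.
This completes the inductive step, so 4 | w_n for all n ≥ 1.

4 | w_n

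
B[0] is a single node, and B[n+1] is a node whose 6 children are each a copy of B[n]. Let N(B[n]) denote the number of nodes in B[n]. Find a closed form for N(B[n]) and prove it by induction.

Claim: N(B[n]) = (6^{n+1} − 1)/5.

Base case: N(B[0]) = 1, and (6^{0+1} − 1)/5 = 1.
Assume N(B[r]) = (6^{r+1} − 1)/5.
Then N(B[r+1]) = 1 + 6N(B[r]) = 1 + 6·(6^{r+1} − 1)/5 = 1 + (6^{r+2} − 6)/5 = (5 + 6^{r+2} − 6)/5 = (6^{r+2} − 1)/5.
This completes the inductive step, so N(B[n]) = (6^{n+1} − 1)/5 for all n ≥ 0.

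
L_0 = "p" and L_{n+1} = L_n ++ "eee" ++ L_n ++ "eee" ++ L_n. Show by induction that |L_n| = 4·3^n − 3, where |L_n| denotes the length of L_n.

Base case: |L_0| = 1, and 4·3^0 − 3 = 1.
Assume |L_k| = 4·3^k − 3.
Then |L_{k+1}| = 3|L_k| + 6 = 3(4·3^k − 3) + 6 = 4·3^{k+1} − 9 + 6 = 4·3^{k+1} − 3.
So the formula holds for k+1, and by induction |L_n| = 4·3^n − 3 for all n ≥ 0.

|L_n| = 4·3^n − 3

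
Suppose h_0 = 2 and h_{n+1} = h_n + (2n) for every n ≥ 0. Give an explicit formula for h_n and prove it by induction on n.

Claim: h_n = n^2 − n + 2.

Base case: h_0 = 2, and 0^2 − 0 + 2 = 2.
Assume h_k = k^2 − k + 2.
Then h_{k+1} = h_k + (2k) = (k^2 − k + 2) + (2k) = k^2 + k + 2,
and (k+1)^2 − (k+1) + 2 = k^2 + k + 2.
By induction, h_n = n^2 − n + 2 for all n ≥ 0.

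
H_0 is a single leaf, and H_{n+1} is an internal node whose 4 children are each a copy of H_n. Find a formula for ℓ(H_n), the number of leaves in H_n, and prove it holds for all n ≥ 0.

Claim: ℓ(H_n) = 4^n.

Base case: ℓ(H_0) = 1, and 4^0 = 1.
Assume ℓ(H_m) = 4^m.
Then ℓ(H_{m+1}) = 4·ℓ(H_m) = 4·4^m = 4^{m+1}.
So the formula holds for m+1, and by induction ℓ(H_n) = 4^n for all n ≥ 0.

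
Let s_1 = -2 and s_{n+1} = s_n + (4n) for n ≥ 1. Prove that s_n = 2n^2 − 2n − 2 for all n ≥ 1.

Base case: s_1 = -2, and 2·1^2 − 2·1 − 2 = -2.
Assume s_r = 2r^2 − 2r − 2.
Then s_{r+1} = s_r + (4r) = (2r^2 − 2r − 2) + (4r) = 2r^2 + 2r − 2,
and 2·(r+1)^2 − 2·(r+1) − 2 = 2r^2 + 2r − 2.
By induction, s_n = 2n^2 − 2n − 2 for all n ≥ 1.

s_n = 2n^2 − 2n − 2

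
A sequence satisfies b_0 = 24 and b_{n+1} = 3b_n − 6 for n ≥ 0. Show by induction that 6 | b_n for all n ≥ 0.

Base case: b_0 = 24 = 6·4, so 6 | b_0.
Assume 6 | b_k, so b_k = 6t for some integer t.
Then b_{k+1} = 3b_k − 6 = 3·(6t) − 6 = 6(3t − 1), so 6 | b_{k+1}.
This completes the inductive step, so 6 | b_n for all n ≥ 0.

6 | b_n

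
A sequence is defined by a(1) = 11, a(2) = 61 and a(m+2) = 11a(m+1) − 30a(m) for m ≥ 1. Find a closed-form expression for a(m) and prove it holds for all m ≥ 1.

Claim: a(m) = 5^m + 6^m.

Base cases: a(1) = 11 and 5^1 + 6^1 = 11; a(2) = 61 and 5^2 + 6^2 = 61.
Assume a(i) = 5^i + 6^i for all 1 ≤ i ≤ j, where j ≥ 2.
Then a(j+1) = 11a(j) − 30a(j−1) = 11·(5^j + 6^j) − 30·(5^{j−1} + 6^{j−1}) = (11·5 − 30)5^{j−1} + (11·6 − 30)6^{j−1} = 25·5^{j−1} + 36·6^{j−1} = 5^{j+1} + 6^{j+1}.
This completes the inductive step, so a(m) = 5^m + 6^m for all m ≥ 1.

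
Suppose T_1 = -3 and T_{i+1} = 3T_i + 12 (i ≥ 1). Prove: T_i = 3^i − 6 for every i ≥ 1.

Base case: T_1 = -3, and 3^1 − 6 = 3 − 6 = -3.
Assume T_m = 3^m − 6 for some m ≥ 1.
Then T_{m+1} = 3T_m + 12 = 3·(3^m − 6) + 12 = 3^{m+1} − 18 + 12 = 3^{m+1} − 6.
Hence T_i = 3^i − 6 for every i ≥ 1, by induction.

T_i = 3^i − 6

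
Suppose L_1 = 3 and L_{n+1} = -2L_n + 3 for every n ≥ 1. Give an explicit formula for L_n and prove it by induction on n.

Claim: L_n = -(-2)^n + 1.

Base case: L_1 = 3, and -(-2)^1 + 1 = 2 + 1 = 3.
Assume L_m = -(-2)^m + 1 for some m ≥ 1.
Then L_{m+1} = -2L_m + 3 = -2·(-(-2)^m + 1) + 3 = 2·(-2)^m − 2 + 3 = -(-2)^{m+1} + 1.
This completes the inductive step, so L_n = -(-2)^n + 1 for all n ≥ 1.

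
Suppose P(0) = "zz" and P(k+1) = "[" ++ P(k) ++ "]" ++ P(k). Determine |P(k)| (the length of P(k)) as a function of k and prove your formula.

Claim: |P(k)| = 2^{k+2} − 2.

Base case: |P(0)| = 2, and 2^{0+2} − 2 = 2.
Assume |P(j)| = 2^{j+2} − 2.
Then |P(j+1)| = 1 + |P(j)| + 1 + |P(j)| = 2|P(j)| + 2 = 2(2^{j+2} − 2) + 2 = 2^{j+3} − 4 + 2 = 2^{j+3} − 2.
By induction, |P(k)| = 2^{k+2} − 2 for all k ≥ 0.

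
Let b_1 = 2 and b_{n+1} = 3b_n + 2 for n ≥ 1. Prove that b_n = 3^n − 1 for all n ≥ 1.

Base case: b_1 = 2, and 3^1 − 1 = 3 − 1 = 2.
Assume b_j = 3^j − 1 for some j ≥ 1.
Then b_{j+1} = 3b_j + 2 = 3·(3^j − 1) + 2 = 3^{j+1} − 3 + 2 = 3^{j+1} − 1.
This completes the inductive step, so b_n = 3^n − 1 for all n ≥ 1.

b_n = 3^n − 1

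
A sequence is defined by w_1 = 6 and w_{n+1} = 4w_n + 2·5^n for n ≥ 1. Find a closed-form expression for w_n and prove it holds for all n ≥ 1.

Claim: w_n = -4^n + 2·5^n.

Base case: w_1 = 6, and -4^1 + 2·5^1 = -4 + 10 = 6.
Assume w_k = -4^k + 2·5^k for some k ≥ 1.
Then w_{k+1} = 4w_k + 2·5^k = 4·(-4^k + 2·5^k) + 2·5^k = -4^{k+1} + 8·5^k + 2·5^k = -4^{k+1} + 10·5^k = -4^{k+1} + 2·5^{k+1}.
This completes the inductive step, so w_n = -4^n + 2·5^n for all n ≥ 1.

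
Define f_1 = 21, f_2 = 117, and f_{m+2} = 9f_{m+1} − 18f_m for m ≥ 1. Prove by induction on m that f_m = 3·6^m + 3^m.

Base cases: f_1 = 21 and 3·6^1 + 3^1 = 21; f_2 = 117 and 3·6^2 + 3^2 = 117.
Assume f_j = 3·6^j + 3^j for all 1 ≤ j ≤ k, where k ≥ 2.
Then f_{k+1} = 9f_k − 18f_{k−1} = 9·(3·6^k + 3^k) − 18·(3·6^{k−1} + 3^{k−1}) = 3·(9·6 − 18)6^{k−1} + (9·3 − 18)3^{k−1} = 108·6^{k−1} + 9·3^{k−1} = 3·6^{k+1} + 3^{k+1}.
So the formula holds for k+1, and by strong induction f_m = 3·6^m + 3^m for all m ≥ 1.

f_m = 3·6^m + 3^m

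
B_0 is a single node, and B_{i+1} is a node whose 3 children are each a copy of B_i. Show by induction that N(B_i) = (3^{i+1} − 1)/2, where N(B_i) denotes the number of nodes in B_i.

Base case: N(B_0) = 1, and (3^{0+1} − 1)/2 = 1.
Assume N(B_k) = (3^{k+1} − 1)/2.
Then N(B_{k+1}) = 1 + 3N(B_k) = 1 + 3·(3^{k+1} − 1)/2 = 1 + (3^{k+2} − 3)/2 = (2 + 3^{k+2} − 3)/2 = (3^{k+2} − 1)/2.
By induction, N(B_i) = (3^{i+1} − 1)/2 for all i ≥ 0.

N(B_i) = (3^{i+1} − 1)/2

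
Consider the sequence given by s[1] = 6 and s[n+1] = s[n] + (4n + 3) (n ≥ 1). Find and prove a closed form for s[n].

Claim: s[n] = 2n^2 + n + 3.

Base case: s[1] = 6, and 2·1^2 + 1 + 3 = 6.
Assume s[k] = 2k^2 + k + 3.
Then s[k+1] = s[k] + (4k + 3) = (2k^2 + k + 3) + (4k + 3) = 2k^2 + 5k + 6,
and 2·(k+1)^2 + (k+1) + 3 = 2k^2 + 5k + 6.
This completes the inductive step, so s[n] = 2n^2 + n + 3 for all n ≥ 1.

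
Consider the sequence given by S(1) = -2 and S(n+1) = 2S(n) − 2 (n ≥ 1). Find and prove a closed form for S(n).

Claim: S(n) = -2^{n+1} + 2.

Base case: S(1) = -2, and -2^{1+1} + 2 = -4 + 2 = -2.
Assume S(k) = -2^{k+1} + 2 for some k ≥ 1.
Then S(k+1) = 2S(k) − 2 = 2·(-2^{k+1} + 2) − 2 = -2^{k+2} + 4 − 2 = -2^{k+2} + 2.
So the formula holds for k+1, and by induction S(n) = -2^{n+1} + 2 for all n ≥ 1.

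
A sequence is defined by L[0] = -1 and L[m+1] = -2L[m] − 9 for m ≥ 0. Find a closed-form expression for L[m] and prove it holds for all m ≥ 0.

Claim: L[m] = 2·(-2)^m − 3.

Base case: L[0] = -1, and 2·(-2)^0 − 3 = 2 − 3 = -1.
Assume L[j] = 2·(-2)^j − 3 for some j ≥ 0.
Then L[j+1] = -2L[j] − 9 = -2·(2·(-2)^j − 3) − 9 = -4·(-2)^j + 6 − 9 = 2·(-2)^{j+1} − 3.
So the formula holds for j+1, and by induction L[m] = 2·(-2)^m − 3 for all m ≥ 0.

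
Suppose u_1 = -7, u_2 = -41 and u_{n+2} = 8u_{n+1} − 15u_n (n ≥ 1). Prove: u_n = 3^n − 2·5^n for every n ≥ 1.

Base cases: u_1 = -7 and 3^1 − 2·5^1 = -7; u_2 = -41 and 3^2 − 2·5^2 = -41.
Assume u_i = 3^i − 2·5^i for all 1 ≤ i ≤ j, where j ≥ 2.
Then u_{j+1} = 8u_j − 15u_{j−1} = 8·(3^j − 2·5^j) − 15·(3^{j−1} − 2·5^{j−1}) = (8·3 − 15)3^{j−1} − 2·(8·5 − 15)5^{j−1} = 9·3^{j−1} − 50·5^{j−1} = 3^{j+1} − 2·5^{j+1}.
So the formula holds for j+1, and by strong induction u_n = 3^n − 2·5^n for all n ≥ 1.

u_n = 3^n − 2·5^n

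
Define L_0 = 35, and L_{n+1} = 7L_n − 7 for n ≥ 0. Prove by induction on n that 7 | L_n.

Base case: L_0 = 35 = 7·5, so 7 | L_0.
Assume 7 | L_k, so L_k = 7t for some integer t.
Then L_{k+1} = 7L_k − 7 = 7·(7t) − 7 = 7(7t − 1), so 7 | L_{k+1}.
This completes the inductive step, so 7 | L_n for all n ≥ 0.

7 | L_n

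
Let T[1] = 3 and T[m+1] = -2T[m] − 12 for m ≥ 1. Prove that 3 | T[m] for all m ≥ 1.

Base case: T[1] = 3 = 3·1, so 3 | T[1].
Assume 3 | T[j], so T[j] = 3t for some integer t.
Then T[j+1] = -2T[j] − 12 = -2·(3t) − 12 = 3(-2t − 4), so 3 | T[j+1].
Hence 3 | T[m] for every m ≥ 1, by induction.

3 | T[m]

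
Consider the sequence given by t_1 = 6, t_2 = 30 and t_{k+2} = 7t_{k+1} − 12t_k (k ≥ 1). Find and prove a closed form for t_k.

Claim: t_k = 3·4^k − 2·3^k.

Base cases: t_1 = 6 and 3·4^1 − 2·3^1 = 6; t_2 = 30 and 3·4^2 − 2·3^2 = 30.
Assume t_i = 3·4^i − 2·3^i for all 1 ≤ i ≤ j, where j ≥ 2.
Then t_{j+1} = 7t_j − 12t_{j−1} = 7·(3·4^j − 2·3^j) − 12·(3·4^{j−1} − 2·3^{j−1}) = 3·(7·4 − 12)4^{j−1} − 2·(7·3 − 12)3^{j−1} = 48·4^{j−1} − 18·3^{j−1} = 3·4^{j+1} − 2·3^{j+1}.
This completes the inductive step, so t_k = 3·4^k − 2·3^k for all k ≥ 1.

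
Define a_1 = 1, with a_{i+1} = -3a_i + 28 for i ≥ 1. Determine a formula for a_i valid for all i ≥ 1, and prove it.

Claim: a_i = 2·(-3)^i + 7.

Base case: a_1 = 1, and 2·(-3)^1 + 7 = -6 + 7 = 1.
Assume a_k = 2·(-3)^k + 7 for some k ≥ 1.
Then a_{k+1} = -3a_k + 28 = -3·(2·(-3)^k + 7) + 28 = -6·(-3)^k − 21 + 28 = 2·(-3)^{k+1} + 7.
This completes the inductive step, so a_i = 2·(-3)^i + 7 for all i ≥ 1.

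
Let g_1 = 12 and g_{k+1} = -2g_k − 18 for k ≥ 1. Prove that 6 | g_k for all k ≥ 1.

Base case: g_1 = 12 = 6·2, so 6 | g_1.
Assume 6 | g_j, so g_j = 6t for some integer t.
Then g_{j+1} = -2g_j − 18 = -2·(6t) − 18 = 6(-2t − 3), so 6 | g_{j+1}.
Hence 6 | g_k for every k ≥ 1, by induction.

6 | g_k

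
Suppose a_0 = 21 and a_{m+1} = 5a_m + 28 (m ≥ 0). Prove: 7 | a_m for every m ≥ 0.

Base case: a_0 = 21 = 7·3, so 7 | a_0.
Assume 7 | a_r, so a_r = 7t for some integer t.
Then a_{r+1} = 5a_r + 28 = 5·(7t) + 28 = 7(5t + 4), so 7 | a_{r+1}.
This completes the inductive step, so 7 | a_m for all m ≥ 0.

7 | a_m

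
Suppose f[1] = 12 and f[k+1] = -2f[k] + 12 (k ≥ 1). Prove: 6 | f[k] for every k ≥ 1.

Base case: f[1] = 12 = 6·2, so 6 | f[1].
Assume 6 | f[j], so f[j] = 6t for some integer t.
Then f[j+1] = -2f[j] + 12 = -2·(6t) + 12 = 6(-2t + 2), so 6 | f[j+1].
So the property holds for j+1, and by induction 6 | f[k] for all k ≥ 1.

6 | f[k]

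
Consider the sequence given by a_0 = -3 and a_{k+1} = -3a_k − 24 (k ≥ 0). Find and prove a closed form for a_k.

Claim: a_k = 3·(-3)^k − 6.

Base case: a_0 = -3, and 3·(-3)^0 − 6 = 3 − 6 = -3.
Assume a_j = 3·(-3)^j − 6 for some j ≥ 0.
Then a_{j+1} = -3a_j − 24 = -3·(3·(-3)^j − 6) − 24 = -9·(-3)^j + 18 − 24 = 3·(-3)^{j+1} − 6.
This completes the inductive step, so a_k = 3·(-3)^k − 6 for all k ≥ 0.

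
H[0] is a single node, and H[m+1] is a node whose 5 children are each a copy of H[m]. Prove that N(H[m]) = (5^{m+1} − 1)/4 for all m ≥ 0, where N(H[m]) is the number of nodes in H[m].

Base case: N(H[0]) = 1, and (5^{0+1} − 1)/4 = 1.
Assume N(H[j]) = (5^{j+1} − 1)/4.
Then N(H[j+1]) = 1 + 5N(H[j]) = 1 + 5·(5^{j+1} − 1)/4 = 1 + (5^{j+2} − 5)/4 = (4 + 5^{j+2} − 5)/4 = (5^{j+2} − 1)/4.
So the formula holds for j+1, and by induction N(H[m]) = (5^{m+1} − 1)/4 for all m ≥ 0.

N(H[m]) = (5^{m+1} − 1)/4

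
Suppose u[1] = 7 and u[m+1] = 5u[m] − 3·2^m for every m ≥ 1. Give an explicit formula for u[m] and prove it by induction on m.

Claim: u[m] = 5^m + 2^m.

Base case: u[1] = 7, and 5^1 + 2^1 = 5 + 2 = 7.
Assume u[r] = 5^r + 2^r for some r ≥ 1.
Then u[r+1] = 5u[r] − 3·2^r = 5·(5^r + 2^r) − 3·2^r = 5^{r+1} + 5·2^r − 3·2^r = 5^{r+1} + 2·2^r = 5^{r+1} + 2^{r+1}.
So the formula holds for r+1, and by induction u[m] = 5^m + 2^m for all m ≥ 1.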